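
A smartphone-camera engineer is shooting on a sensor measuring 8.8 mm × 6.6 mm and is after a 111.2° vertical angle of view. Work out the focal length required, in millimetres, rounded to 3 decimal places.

From α = 2·arctan(h/2f) we get f = h / (2·tan(α/2)).
With h = 6.6 mm and α/2 = 55.6°, tan(α/2) ≈ 1.46046, so f ≈ 6.6 / 2.92093 ≈ 2.2596 mm.

2.260 mm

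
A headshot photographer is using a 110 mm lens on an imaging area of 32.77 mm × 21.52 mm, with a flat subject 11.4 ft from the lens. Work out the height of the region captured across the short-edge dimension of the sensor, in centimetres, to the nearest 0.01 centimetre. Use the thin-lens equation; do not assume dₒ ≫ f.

65.83 cm

dₒ: 11.4 ft × 304.8 mm/ft = 3474.72 mm.
Similar triangles through the lens centre give W/dₒ = h/dᵢ; with 1/f = 1/dₒ + 1/dᵢ this gives W = h·(dₒ − f)/f.
W = 21.52 mm × (3474.72 − 110) / 110 = 21.52 × 30.5884 ≈ 658.262 mm = 65.8262 cm.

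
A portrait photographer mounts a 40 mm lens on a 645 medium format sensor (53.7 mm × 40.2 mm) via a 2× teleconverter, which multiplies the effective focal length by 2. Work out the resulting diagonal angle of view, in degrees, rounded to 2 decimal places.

Effective focal length f = 40 × 2 = 80 mm.
Sensor diagonal = √(53.7² + 40.2²) = √4499.7300 ≈ 67.0800 mm.
α = 2·arctan(67.080 / (2 × 80)) = 2·arctan(0.41925) ≈ 45.4918°.

45.49°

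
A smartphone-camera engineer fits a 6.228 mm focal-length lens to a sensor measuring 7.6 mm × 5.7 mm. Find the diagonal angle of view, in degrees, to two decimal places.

Sensor diagonal = √(7.6² + 5.7²) = √90.2500 ≈ 9.5000 mm.
Angle of view α = 2·arctan(d/2f) with d = 9.5000 mm and f = 6.228 mm.
d/2f = 0.76268; arctan(0.76268) ≈ 37.3322°, so α ≈ 74.6644°.

74.66°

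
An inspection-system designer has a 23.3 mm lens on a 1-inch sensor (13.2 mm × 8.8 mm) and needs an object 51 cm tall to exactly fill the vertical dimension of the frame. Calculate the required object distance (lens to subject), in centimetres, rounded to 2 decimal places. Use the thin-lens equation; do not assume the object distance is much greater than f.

137.36 cm

W: 51 cm = 510 mm.
Magnification m = h/W = dᵢ/dₒ; combined with 1/f = 1/dₒ + 1/dᵢ this gives dₒ = f·(1 + W/h).
dₒ = 23.3 mm × (1 + 510/8.8) = 23.3 × 58.9545 ≈ 1373.641 mm = 137.364 cm.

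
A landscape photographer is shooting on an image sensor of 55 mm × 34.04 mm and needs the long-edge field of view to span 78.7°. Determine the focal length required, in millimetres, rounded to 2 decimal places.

From α = 2·arctan(w/2f) we get f = w / (2·tan(α/2)).
With w = 55 mm and α/2 = 39.35°, tan(α/2) ≈ 0.81995, so f ≈ 55 / 1.63990 ≈ 33.5387 mm.

33.54 mm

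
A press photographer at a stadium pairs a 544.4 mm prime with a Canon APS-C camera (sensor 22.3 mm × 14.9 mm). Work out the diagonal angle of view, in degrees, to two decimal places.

2.82°

Sensor diagonal = √(22.3² + 14.9²) = √719.3000 ≈ 26.8198 mm.
Angle of view α = 2·arctan(d/2f) with d = 26.8198 mm and f = 544.4 mm.
d/2f = 0.02463; arctan(0.02463) ≈ 1.4110°, so α ≈ 2.8221°.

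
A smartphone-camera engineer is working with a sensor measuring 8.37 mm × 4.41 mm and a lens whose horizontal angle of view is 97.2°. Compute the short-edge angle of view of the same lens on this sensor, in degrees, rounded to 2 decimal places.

61.73°

From the horizontal AOV: f = 8.37 / (2·tan(48.6°)) = 8.37 / 2.26855 ≈ 3.6896 mm.
Short-edge AOV = 2·arctan(4.41 / (2 × 3.6896)) = 2·arctan(0.59763) ≈ 61.7276°.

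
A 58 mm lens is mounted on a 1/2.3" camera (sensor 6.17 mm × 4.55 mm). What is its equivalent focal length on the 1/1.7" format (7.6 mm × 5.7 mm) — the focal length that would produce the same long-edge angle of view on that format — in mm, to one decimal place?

Equal angle of view means equal width/f ratio, so f₂ = f₁ · (width₂/width₁) = 58 × 7.6/6.17.
f₂ = 58 × 1.23177 ≈ 71.442 mm.

71.4 mm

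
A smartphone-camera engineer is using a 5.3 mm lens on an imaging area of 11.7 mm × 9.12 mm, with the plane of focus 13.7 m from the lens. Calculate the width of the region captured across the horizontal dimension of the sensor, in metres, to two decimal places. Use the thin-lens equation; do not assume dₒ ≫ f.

30.23 m

dₒ: 13.7 m = 13700 mm.
Similar triangles through the lens centre give W/dₒ = w/dᵢ; with 1/f = 1/dₒ + 1/dᵢ this gives W = w·(dₒ − f)/f.
W = 11.7 mm × (13700 − 5.3) / 5.3 = 11.7 × 2583.9057 ≈ 30231.696 mm = 30.2317 m.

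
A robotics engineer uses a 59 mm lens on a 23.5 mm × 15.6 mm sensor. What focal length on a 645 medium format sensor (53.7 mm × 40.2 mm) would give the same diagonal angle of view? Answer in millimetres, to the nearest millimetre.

Sensor diagonal = √(23.5² + 15.6²) = √795.6100 ≈ 28.2066 mm.
Sensor diagonal = √(53.7² + 40.2²) = √4499.7300 ≈ 67.0800 mm.
Equal angle of view means equal diagonal/f ratio, so f₂ = f₁ · (diagonal₂/diagonal₁) = 59 × 67.0800/28.2066.
f₂ = 59 × 2.37817 ≈ 140.312 mm.

140 mm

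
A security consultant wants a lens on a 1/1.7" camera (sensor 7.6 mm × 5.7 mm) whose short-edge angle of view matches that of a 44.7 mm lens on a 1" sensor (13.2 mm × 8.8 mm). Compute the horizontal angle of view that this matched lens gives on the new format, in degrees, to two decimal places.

14.95°

Equal short-edge AOV ⇒ f₂ = f₁ · 5.7/8.8 = 44.7 × 0.64773 ≈ 28.9534 mm.
Horizontal AOV on the new format = 2·arctan(7.6 / (2 × 28.9534)) = 2·arctan(0.13125) ≈ 14.9541°.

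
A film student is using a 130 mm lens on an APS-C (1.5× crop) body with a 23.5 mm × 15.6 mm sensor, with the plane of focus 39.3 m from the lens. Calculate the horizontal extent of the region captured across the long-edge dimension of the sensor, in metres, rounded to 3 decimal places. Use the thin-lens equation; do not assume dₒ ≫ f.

7.081 m

dₒ: 39.3 m = 39300 mm.
Similar triangles through the lens centre give W/dₒ = w/dᵢ; with 1/f = 1/dₒ + 1/dᵢ this gives W = w·(dₒ − f)/f.
W = 23.5 mm × (39300 − 130) / 130 = 23.5 × 301.3077 ≈ 7080.731 mm = 7.08073 m.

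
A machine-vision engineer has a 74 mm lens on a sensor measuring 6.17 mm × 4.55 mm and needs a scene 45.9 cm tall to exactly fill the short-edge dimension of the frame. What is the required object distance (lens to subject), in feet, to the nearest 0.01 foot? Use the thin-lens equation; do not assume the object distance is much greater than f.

24.73 ft

W: 45.9 cm = 459 mm.
Magnification m = h/W = dᵢ/dₒ; combined with 1/f = 1/dₒ + 1/dᵢ this gives dₒ = f·(1 + W/h).
dₒ = 74 mm × (1 + 459/4.55) = 74 × 101.8791 ≈ 7539.055 mm = 7539.055/304.8 ft = 24.7344 ft.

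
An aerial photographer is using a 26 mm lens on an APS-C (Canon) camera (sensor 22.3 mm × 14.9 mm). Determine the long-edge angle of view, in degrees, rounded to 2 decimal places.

46.42°

Angle of view α = 2·arctan(w/2f) with w = 22.3 mm and f = 26 mm.
w/2f = 0.42885; arctan(0.42885) ≈ 23.2119°, so α ≈ 46.4238°.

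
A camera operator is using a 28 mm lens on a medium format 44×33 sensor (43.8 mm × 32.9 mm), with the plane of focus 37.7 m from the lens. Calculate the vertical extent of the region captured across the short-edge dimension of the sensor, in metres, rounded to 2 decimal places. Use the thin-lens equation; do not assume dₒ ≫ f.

44.26 m

dₒ: 37.7 m = 37700 mm.
Similar triangles through the lens centre give W/dₒ = h/dᵢ; with 1/f = 1/dₒ + 1/dᵢ this gives W = h·(dₒ − f)/f.
W = 32.9 mm × (37700 − 28) / 28 = 32.9 × 1345.4286 ≈ 44264.600 mm = 44.2646 m.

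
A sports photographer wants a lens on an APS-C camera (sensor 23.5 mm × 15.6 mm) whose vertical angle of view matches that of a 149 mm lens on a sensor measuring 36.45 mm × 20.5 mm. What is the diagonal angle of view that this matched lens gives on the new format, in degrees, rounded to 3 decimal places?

Equal vertical AOV ⇒ f₂ = f₁ · 15.6/20.5 = 149 × 0.76098 ≈ 113.3854 mm.
Sensor diagonal = √(23.5² + 15.6²) = √795.6100 ≈ 28.2066 mm.
Diagonal AOV on the new format = 2·arctan(28.2066 / (2 × 113.3854)) = 2·arctan(0.12438) ≈ 14.1805°.

14.180°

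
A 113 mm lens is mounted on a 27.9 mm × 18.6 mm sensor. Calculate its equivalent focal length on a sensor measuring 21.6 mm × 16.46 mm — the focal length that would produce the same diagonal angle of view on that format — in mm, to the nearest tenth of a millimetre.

91.5 mm

Sensor diagonal = √(27.9² + 18.6²) = √1124.3700 ≈ 33.5316 mm.
Sensor diagonal = √(21.6² + 16.46²) = √737.4916 ≈ 27.1568 mm.
Equal angle of view means equal diagonal/f ratio, so f₂ = f₁ · (diagonal₂/diagonal₁) = 113 × 27.1568/33.5316.
f₂ = 113 × 0.80989 ≈ 91.517 mm.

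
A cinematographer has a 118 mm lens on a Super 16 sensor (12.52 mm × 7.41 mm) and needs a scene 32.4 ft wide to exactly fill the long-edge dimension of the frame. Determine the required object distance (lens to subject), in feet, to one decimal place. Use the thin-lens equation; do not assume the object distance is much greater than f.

305.8 ft

W: 32.4 ft × 304.8 mm/ft = 9875.52 mm.
Magnification m = w/W = dᵢ/dₒ; combined with 1/f = 1/dₒ + 1/dᵢ this gives dₒ = f·(1 + W/w).
dₒ = 118 mm × (1 + 9875.52/12.52) = 118 × 789.7795 ≈ 93193.984 mm = 93193.984/304.8 ft = 305.755 ft.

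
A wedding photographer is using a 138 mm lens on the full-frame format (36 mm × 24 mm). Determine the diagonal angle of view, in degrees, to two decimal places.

17.82°

Sensor diagonal = √(36² + 24²) = √1872.0000 ≈ 43.2666 mm.
Angle of view α = 2·arctan(d/2f) with d = 43.2666 mm and f = 138 mm.
d/2f = 0.15676; arctan(0.15676) ≈ 8.9094°, so α ≈ 17.8187°.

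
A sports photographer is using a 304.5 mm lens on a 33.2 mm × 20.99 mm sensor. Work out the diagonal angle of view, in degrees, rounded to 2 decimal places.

7.38°

Sensor diagonal = √(33.2² + 20.99²) = √1542.8201 ≈ 39.2787 mm.
Angle of view α = 2·arctan(d/2f) with d = 39.2787 mm and f = 304.5 mm.
d/2f = 0.06450; arctan(0.06450) ≈ 3.6903°, so α ≈ 7.3806°.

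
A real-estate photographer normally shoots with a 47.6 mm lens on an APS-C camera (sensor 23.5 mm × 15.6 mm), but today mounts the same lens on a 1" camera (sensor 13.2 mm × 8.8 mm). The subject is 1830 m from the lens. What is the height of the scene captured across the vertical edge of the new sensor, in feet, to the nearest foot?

1110 ft

The focal length stays 47.6 mm; the relevant sensor dimension is now h = 8.8 mm. Object distance dₒ = 1830 m = 1.83e+06 mm.
Thin-lens field height W = h·(dₒ − f)/f = 8.8 × (1.83e+06 − 47.6)/47.6 ≈ 338310.528 mm = 338310.528/304.8 ft = 1109.94 ft.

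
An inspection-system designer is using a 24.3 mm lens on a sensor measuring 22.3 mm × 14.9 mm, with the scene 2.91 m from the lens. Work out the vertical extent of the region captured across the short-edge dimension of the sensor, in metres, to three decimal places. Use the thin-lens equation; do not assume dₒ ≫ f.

1.769 m

dₒ: 2.91 m = 2910 mm.
Similar triangles through the lens centre give W/dₒ = h/dᵢ; with 1/f = 1/dₒ + 1/dᵢ this gives W = h·(dₒ − f)/f.
W = 14.9 mm × (2910 − 24.3) / 24.3 = 14.9 × 118.7531 ≈ 1769.421 mm = 1.76942 m.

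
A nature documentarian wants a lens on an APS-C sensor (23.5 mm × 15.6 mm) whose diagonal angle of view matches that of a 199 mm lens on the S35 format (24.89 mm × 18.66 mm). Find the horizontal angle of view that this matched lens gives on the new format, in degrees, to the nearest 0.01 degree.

Sensor diagonal = √(24.89² + 18.66²) = √967.7077 ≈ 31.1080 mm.
Sensor diagonal = √(23.5² + 15.6²) = √795.6100 ≈ 28.2066 mm.
Equal diagonal AOV ⇒ f₂ = f₁ · 28.2066/31.1080 = 199 × 0.90673 ≈ 180.4393 mm.
Horizontal AOV on the new format = 2·arctan(23.5 / (2 × 180.4393)) = 2·arctan(0.06512) ≈ 7.4516°.

7.45°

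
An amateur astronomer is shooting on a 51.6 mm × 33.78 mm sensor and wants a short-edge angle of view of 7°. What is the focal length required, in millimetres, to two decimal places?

276.15 mm

From α = 2·arctan(h/2f) we get f = h / (2·tan(α/2)).
With h = 33.78 mm and α/2 = 3.5°, tan(α/2) ≈ 0.06116, so f ≈ 33.78 / 0.12233 ≈ 276.1491 mm.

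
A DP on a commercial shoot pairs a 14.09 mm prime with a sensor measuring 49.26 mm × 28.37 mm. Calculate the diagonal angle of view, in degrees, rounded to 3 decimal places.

127.262°

Sensor diagonal = √(49.26² + 28.37²) = √3231.4045 ≈ 56.8454 mm.
Angle of view α = 2·arctan(d/2f) with d = 56.8454 mm and f = 14.09 mm.
d/2f = 2.01723; arctan(2.01723) ≈ 63.6310°, so α ≈ 127.2620°.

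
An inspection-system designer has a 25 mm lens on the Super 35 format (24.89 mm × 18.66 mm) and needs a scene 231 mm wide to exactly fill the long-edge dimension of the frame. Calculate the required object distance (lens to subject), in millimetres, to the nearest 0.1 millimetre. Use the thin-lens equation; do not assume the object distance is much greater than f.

257.0 mm

Magnification m = w/W = dᵢ/dₒ; combined with 1/f = 1/dₒ + 1/dᵢ this gives dₒ = f·(1 + W/w).
dₒ = 25 mm × (1 + 231/24.89) = 25 × 10.2808 ≈ 257.021 mm.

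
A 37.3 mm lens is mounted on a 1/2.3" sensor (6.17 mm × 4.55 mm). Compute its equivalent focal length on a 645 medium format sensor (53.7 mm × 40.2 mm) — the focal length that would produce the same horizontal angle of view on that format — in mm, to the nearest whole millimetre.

Equal angle of view means equal width/f ratio, so f₂ = f₁ · (width₂/width₁) = 37.3 × 53.7/6.17.
f₂ = 37.3 × 8.70340 ≈ 324.637 mm.

325 mm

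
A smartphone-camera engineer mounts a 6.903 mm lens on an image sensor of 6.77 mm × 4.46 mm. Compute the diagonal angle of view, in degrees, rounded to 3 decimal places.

Sensor diagonal = √(6.77² + 4.46²) = √65.7245 ≈ 8.1071 mm.
Angle of view α = 2·arctan(d/2f) with d = 8.1071 mm and f = 6.903 mm.
d/2f = 0.58721; arctan(0.58721) ≈ 30.4220°, so α ≈ 60.8440°.

60.844°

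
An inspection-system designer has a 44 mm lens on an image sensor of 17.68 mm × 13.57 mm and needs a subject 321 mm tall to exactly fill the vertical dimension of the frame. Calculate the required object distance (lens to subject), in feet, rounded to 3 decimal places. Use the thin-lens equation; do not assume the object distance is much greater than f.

Magnification m = h/W = dᵢ/dₒ; combined with 1/f = 1/dₒ + 1/dᵢ this gives dₒ = f·(1 + W/h).
dₒ = 44 mm × (1 + 321/13.57) = 44 × 24.6551 ≈ 1084.825 mm = 1084.825/304.8 ft = 3.55914 ft.

3.559 ft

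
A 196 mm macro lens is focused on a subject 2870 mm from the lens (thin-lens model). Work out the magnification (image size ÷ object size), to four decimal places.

Thin lens: 1/f = 1/dₒ + 1/dᵢ → 1/dᵢ = 1/196 − 1/2870 = 0.0047536 mm⁻¹, so dᵢ ≈ 210.3665 mm.
Magnification m = dᵢ/dₒ = 210.3665/2870 ≈ 0.07330.

0.0733×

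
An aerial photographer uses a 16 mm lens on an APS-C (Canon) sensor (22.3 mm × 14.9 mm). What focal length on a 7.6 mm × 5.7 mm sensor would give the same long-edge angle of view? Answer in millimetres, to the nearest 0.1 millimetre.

5.5 mm

Equal angle of view means equal width/f ratio, so f₂ = f₁ · (width₂/width₁) = 16 × 7.6/22.3.
f₂ = 16 × 0.34081 ≈ 5.453 mm.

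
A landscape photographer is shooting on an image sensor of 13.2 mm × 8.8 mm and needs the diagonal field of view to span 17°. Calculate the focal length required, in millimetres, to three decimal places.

Sensor diagonal = √(13.2² + 8.8²) = √251.6800 ≈ 15.8644 mm.
From α = 2·arctan(d/2f) we get f = d / (2·tan(α/2)).
With d = 15.8644 mm and α/2 = 8.5°, tan(α/2) ≈ 0.14945, so f ≈ 15.8644 / 0.29890 ≈ 53.0757 mm.

53.076 mm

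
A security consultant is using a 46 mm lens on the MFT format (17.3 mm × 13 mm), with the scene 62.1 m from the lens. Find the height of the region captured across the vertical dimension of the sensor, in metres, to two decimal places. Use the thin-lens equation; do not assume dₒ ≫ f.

17.54 m

dₒ: 62.1 m = 62100 mm.
Similar triangles through the lens centre give W/dₒ = h/dᵢ; with 1/f = 1/dₒ + 1/dᵢ this gives W = h·(dₒ − f)/f.
W = 13 mm × (62100 − 46) / 46 = 13 × 1349.0000 ≈ 17537.000 mm = 17.537 m.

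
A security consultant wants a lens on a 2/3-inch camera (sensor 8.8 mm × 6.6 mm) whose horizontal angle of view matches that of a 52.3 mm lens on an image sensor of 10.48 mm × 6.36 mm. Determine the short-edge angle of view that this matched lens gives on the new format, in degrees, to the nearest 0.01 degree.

8.59°

Equal horizontal AOV ⇒ f₂ = f₁ · 8.8/10.48 = 52.3 × 0.83969 ≈ 43.9160 mm.
Short-edge AOV on the new format = 2·arctan(6.6 / (2 × 43.9160)) = 2·arctan(0.07514) ≈ 8.5946°.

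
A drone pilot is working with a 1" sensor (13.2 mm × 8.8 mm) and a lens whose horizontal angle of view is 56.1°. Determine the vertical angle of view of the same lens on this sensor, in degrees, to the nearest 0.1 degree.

39.1°

From the horizontal AOV: f = 13.2 / (2·tan(28.05°)) = 13.2 / 1.06566 ≈ 12.3867 mm.
Vertical AOV = 2·arctan(8.8 / (2 × 12.3867)) = 2·arctan(0.35522) ≈ 39.1121°.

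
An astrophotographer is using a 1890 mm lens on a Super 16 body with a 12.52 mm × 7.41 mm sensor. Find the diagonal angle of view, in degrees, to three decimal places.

0.441°

Sensor diagonal = √(12.52² + 7.41²) = √211.6585 ≈ 14.5485 mm.
Angle of view α = 2·arctan(d/2f) with d = 14.5485 mm and f = 1890 mm.
d/2f = 0.00385; arctan(0.00385) ≈ 0.2205°, so α ≈ 0.4410°.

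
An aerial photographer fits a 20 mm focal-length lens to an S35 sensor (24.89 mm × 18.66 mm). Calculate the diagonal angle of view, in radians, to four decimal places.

Sensor diagonal = √(24.89² + 18.66²) = √967.7077 ≈ 31.1080 mm.
Angle of view α = 2·arctan(d/2f) with d = 31.1080 mm and f = 20 mm.
d/2f = 0.77770; arctan(0.77770) ≈ 0.6610 rad, so α ≈ 1.3220 rad.

1.3220 rad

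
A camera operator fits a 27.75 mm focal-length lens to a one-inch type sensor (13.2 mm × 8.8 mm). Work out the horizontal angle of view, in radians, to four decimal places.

Angle of view α = 2·arctan(w/2f) with w = 13.2 mm and f = 27.75 mm.
w/2f = 0.23784; arctan(0.23784) ≈ 0.2335 rad, so α ≈ 0.4670 rad.

0.4670 rad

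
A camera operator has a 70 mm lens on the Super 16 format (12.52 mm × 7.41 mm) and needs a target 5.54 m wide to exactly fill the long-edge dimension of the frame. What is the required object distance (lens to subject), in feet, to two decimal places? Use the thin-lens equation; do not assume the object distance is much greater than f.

101.85 ft

W: 5.54 m = 5540 mm.
Magnification m = w/W = dᵢ/dₒ; combined with 1/f = 1/dₒ + 1/dᵢ this gives dₒ = f·(1 + W/w).
dₒ = 70 mm × (1 + 5540/12.52) = 70 × 443.4920 ≈ 31044.441 mm = 31044.441/304.8 ft = 101.852 ft.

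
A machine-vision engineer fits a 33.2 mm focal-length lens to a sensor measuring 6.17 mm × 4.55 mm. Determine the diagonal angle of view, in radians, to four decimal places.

Sensor diagonal = √(6.17² + 4.55²) = √58.7714 ≈ 7.6663 mm.
Angle of view α = 2·arctan(d/2f) with d = 7.6663 mm and f = 33.2 mm.
d/2f = 0.11546; arctan(0.11546) ≈ 0.1149 rad, so α ≈ 0.2299 rad.

0.2299 rad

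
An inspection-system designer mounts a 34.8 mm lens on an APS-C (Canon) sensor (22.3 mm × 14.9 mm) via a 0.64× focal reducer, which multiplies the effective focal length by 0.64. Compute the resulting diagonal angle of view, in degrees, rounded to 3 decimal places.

62.104°

Effective focal length f = 34.8 × 0.64 = 22.272 mm.
Sensor diagonal = √(22.3² + 14.9²) = √719.3000 ≈ 26.8198 mm.
α = 2·arctan(26.820 / (2 × 22.272)) = 2·arctan(0.60210) ≈ 62.1040°.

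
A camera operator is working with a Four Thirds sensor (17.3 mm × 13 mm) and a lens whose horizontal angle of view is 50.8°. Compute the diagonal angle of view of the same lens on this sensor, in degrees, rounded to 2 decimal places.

From the horizontal AOV: f = 17.3 / (2·tan(25.4°)) = 17.3 / 0.94967 ≈ 18.2169 mm.
Sensor diagonal = √(17.3² + 13²) = √468.2900 ≈ 21.6400 mm.
Diagonal AOV = 2·arctan(21.6400 / (2 × 18.2169)) = 2·arctan(0.59396) ≈ 61.4169°.

61.42°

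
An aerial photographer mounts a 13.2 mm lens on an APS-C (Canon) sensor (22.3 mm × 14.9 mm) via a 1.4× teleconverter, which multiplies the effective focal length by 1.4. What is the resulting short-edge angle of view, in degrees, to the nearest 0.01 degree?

43.91°

Effective focal length f = 13.2 × 1.4 = 18.48 mm.
α = 2·arctan(14.9 / (2 × 18.48)) = 2·arctan(0.40314) ≈ 43.9125°.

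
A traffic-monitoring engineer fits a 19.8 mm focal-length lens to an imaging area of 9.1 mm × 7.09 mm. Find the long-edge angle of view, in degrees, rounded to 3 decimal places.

25.884°

Angle of view α = 2·arctan(w/2f) with w = 9.1 mm and f = 19.8 mm.
w/2f = 0.22980; arctan(0.22980) ≈ 12.9418°, so α ≈ 25.8835°.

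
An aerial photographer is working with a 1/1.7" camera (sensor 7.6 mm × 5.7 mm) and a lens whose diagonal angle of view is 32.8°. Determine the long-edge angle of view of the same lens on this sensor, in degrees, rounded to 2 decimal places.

26.50°

Sensor diagonal = √(7.6² + 5.7²) = √90.2500 ≈ 9.5000 mm.
From the diagonal AOV: f = 9.5000 / (2·tan(16.4°)) = 9.5000 / 0.58863 ≈ 16.1391 mm.
Long-edge AOV = 2·arctan(7.6 / (2 × 16.1391)) = 2·arctan(0.23545) ≈ 26.4983°.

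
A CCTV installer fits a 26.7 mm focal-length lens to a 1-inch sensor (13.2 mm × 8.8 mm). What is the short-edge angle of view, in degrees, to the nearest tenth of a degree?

Angle of view α = 2·arctan(h/2f) with h = 8.8 mm and f = 26.7 mm.
h/2f = 0.16479; arctan(0.16479) ≈ 9.3579°, so α ≈ 18.7158°.

18.7°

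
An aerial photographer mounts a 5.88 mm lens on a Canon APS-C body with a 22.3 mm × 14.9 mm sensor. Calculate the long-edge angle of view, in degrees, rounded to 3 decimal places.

124.390°

Angle of view α = 2·arctan(w/2f) with w = 22.3 mm and f = 5.88 mm.
w/2f = 1.89626; arctan(1.89626) ≈ 62.1949°, so α ≈ 124.3898°.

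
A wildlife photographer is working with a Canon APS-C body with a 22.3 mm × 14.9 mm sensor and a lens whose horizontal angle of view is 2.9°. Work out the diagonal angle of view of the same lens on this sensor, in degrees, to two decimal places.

3.49°

From the horizontal AOV: f = 22.3 / (2·tan(1.45°)) = 22.3 / 0.05063 ≈ 440.4907 mm.
Sensor diagonal = √(22.3² + 14.9²) = √719.3000 ≈ 26.8198 mm.
Diagonal AOV = 2·arctan(26.8198 / (2 × 440.4907)) = 2·arctan(0.03044) ≈ 3.4874°.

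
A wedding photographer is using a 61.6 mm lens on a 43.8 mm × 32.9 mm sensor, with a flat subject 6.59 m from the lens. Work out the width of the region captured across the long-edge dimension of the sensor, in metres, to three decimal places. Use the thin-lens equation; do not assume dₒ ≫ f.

dₒ: 6.59 m = 6590 mm.
Similar triangles through the lens centre give W/dₒ = w/dᵢ; with 1/f = 1/dₒ + 1/dᵢ this gives W = w·(dₒ − f)/f.
W = 43.8 mm × (6590 − 61.6) / 61.6 = 43.8 × 105.9805 ≈ 4641.947 mm = 4.64195 m.

4.642 m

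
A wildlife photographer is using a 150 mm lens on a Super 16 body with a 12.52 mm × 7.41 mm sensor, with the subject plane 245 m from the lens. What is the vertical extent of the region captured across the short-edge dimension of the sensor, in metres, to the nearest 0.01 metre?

12.10 m

dₒ: 245 m = 245000 mm.
Similar triangles through the lens centre give W/dₒ = h/dᵢ; with 1/f = 1/dₒ + 1/dᵢ this gives W = h·(dₒ − f)/f.
W = 7.41 mm × (245000 − 150) / 150 = 7.41 × 1632.3333 ≈ 12095.590 mm = 12.0956 m.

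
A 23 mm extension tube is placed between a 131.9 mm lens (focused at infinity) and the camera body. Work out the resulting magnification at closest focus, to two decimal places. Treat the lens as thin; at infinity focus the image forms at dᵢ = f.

0.17×

The tube moves the image plane from f to f + e, so dᵢ = 131.9 + 23 = 154.9 mm. Focus is achieved when 1/f = 1/dₒ + 1/dᵢ, giving dₒ = 1/(1/f − 1/(f+e)).
Magnification m = dᵢ/dₒ = (f+e)·(1/f − 1/(f+e)) = e/f = 23/131.9 ≈ 0.1744.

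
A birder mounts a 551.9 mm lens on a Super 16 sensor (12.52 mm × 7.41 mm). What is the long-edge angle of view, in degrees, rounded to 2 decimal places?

Angle of view α = 2·arctan(w/2f) with w = 12.52 mm and f = 551.9 mm.
w/2f = 0.01134; arctan(0.01134) ≈ 0.6499°, so α ≈ 1.2997°.

1.30°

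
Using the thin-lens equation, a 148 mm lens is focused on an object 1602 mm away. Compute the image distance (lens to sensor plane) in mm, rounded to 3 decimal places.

163.065 mm

1/dᵢ = 1/f − 1/dₒ = 1/148 − 1/1602 = 0.0061325 mm⁻¹.
dᵢ = 1/0.0061325 ≈ 163.0646 mm.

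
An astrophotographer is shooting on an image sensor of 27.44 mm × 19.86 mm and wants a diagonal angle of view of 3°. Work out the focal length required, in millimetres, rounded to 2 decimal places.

646.78 mm

Sensor diagonal = √(27.44² + 19.86²) = √1147.3732 ≈ 33.8729 mm.
From α = 2·arctan(d/2f) we get f = d / (2·tan(α/2)).
With d = 33.8729 mm and α/2 = 1.5°, tan(α/2) ≈ 0.02619, so f ≈ 33.8729 / 0.05237 ≈ 646.7769 mm.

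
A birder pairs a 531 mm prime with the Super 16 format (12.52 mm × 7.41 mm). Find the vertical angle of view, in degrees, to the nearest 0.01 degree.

0.80°

Angle of view α = 2·arctan(h/2f) with h = 7.41 mm and f = 531 mm.
h/2f = 0.00698; arctan(0.00698) ≈ 0.3998°, so α ≈ 0.7995°.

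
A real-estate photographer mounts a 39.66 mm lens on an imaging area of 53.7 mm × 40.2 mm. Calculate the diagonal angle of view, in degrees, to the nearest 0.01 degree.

Sensor diagonal = √(53.7² + 40.2²) = √4499.7300 ≈ 67.0800 mm.
Angle of view α = 2·arctan(d/2f) with d = 67.0800 mm and f = 39.66 mm.
d/2f = 0.84569; arctan(0.84569) ≈ 40.2208°, so α ≈ 80.4416°.

80.44°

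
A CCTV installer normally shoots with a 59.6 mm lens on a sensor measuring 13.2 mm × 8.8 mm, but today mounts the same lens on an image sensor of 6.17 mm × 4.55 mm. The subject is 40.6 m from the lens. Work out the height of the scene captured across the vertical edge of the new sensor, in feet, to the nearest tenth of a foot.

10.2 ft

The focal length stays 59.6 mm; the relevant sensor dimension is now h = 4.55 mm. Object distance dₒ = 40.6 m = 40600 mm.
Thin-lens field height W = h·(dₒ − f)/f = 4.55 × (40600 − 59.6)/59.6 ≈ 3094.947 mm = 3094.947/304.8 ft = 10.154 ft.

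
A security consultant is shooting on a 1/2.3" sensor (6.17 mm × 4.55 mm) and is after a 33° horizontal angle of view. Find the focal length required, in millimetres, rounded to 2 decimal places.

10.41 mm

From α = 2·arctan(w/2f) we get f = w / (2·tan(α/2)).
With w = 6.17 mm and α/2 = 16.5°, tan(α/2) ≈ 0.29621, so f ≈ 6.17 / 0.59243 ≈ 10.4148 mm.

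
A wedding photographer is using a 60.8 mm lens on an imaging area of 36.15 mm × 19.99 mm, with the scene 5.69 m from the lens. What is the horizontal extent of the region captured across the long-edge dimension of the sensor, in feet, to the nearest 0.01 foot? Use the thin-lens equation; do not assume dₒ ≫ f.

dₒ: 5.69 m = 5690 mm.
Similar triangles through the lens centre give W/dₒ = w/dᵢ; with 1/f = 1/dₒ + 1/dᵢ this gives W = w·(dₒ − f)/f.
W = 36.15 mm × (5690 − 60.8) / 60.8 = 36.15 × 92.5855 ≈ 3346.967 mm = 3346.967/304.8 ft = 10.9809 ft.

10.98 ft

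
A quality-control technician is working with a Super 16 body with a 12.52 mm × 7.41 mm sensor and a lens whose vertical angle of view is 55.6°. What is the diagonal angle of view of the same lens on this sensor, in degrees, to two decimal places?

From the vertical AOV: f = 7.41 / (2·tan(27.8°)) = 7.41 / 1.05448 ≈ 7.0272 mm.
Sensor diagonal = √(12.52² + 7.41²) = √211.6585 ≈ 14.5485 mm.
Diagonal AOV = 2·arctan(14.5485 / (2 × 7.0272)) = 2·arctan(1.03516) ≈ 91.9796°.

91.98°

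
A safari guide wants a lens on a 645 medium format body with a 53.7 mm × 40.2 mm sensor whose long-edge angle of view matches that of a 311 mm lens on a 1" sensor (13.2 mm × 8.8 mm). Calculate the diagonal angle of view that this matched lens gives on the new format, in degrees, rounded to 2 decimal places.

3.04°

Equal long-edge AOV ⇒ f₂ = f₁ · 53.7/13.2 = 311 × 4.06818 ≈ 1265.2045 mm.
Sensor diagonal = √(53.7² + 40.2²) = √4499.7300 ≈ 67.0800 mm.
Diagonal AOV on the new format = 2·arctan(67.0800 / (2 × 1265.2045)) = 2·arctan(0.02651) ≈ 3.0371°.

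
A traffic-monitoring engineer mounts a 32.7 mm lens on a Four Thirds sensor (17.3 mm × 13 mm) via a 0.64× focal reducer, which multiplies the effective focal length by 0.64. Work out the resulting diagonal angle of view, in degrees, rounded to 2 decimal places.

Effective focal length f = 32.7 × 0.64 = 20.928 mm.
Sensor diagonal = √(17.3² + 13²) = √468.2900 ≈ 21.6400 mm.
α = 2·arctan(21.640 / (2 × 20.928)) = 2·arctan(0.51701) ≈ 54.6789°.

54.68°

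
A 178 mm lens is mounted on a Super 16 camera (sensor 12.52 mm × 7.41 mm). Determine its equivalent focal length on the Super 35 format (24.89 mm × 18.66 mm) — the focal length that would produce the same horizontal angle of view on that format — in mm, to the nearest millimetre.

354 mm

Equal angle of view means equal width/f ratio, so f₂ = f₁ · (width₂/width₁) = 178 × 24.89/12.52.
f₂ = 178 × 1.98802 ≈ 353.867 mm.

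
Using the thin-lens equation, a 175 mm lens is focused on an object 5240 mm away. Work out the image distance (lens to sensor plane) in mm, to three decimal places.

1/dᵢ = 1/f − 1/dₒ = 1/175 − 1/5240 = 0.0055234 mm⁻¹.
dᵢ = 1/0.0055234 ≈ 181.0464 mm.

181.046 mm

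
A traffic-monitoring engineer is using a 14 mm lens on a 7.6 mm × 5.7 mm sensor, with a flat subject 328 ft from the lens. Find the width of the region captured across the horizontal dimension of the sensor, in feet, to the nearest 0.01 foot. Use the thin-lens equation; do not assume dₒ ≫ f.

178.03 ft

dₒ: 328 ft × 304.8 mm/ft = 99974.40 mm.
Similar triangles through the lens centre give W/dₒ = w/dᵢ; with 1/f = 1/dₒ + 1/dᵢ this gives W = w·(dₒ − f)/f.
W = 7.6 mm × (99974.4 − 14) / 14 = 7.6 × 7140.0283 ≈ 54264.215 mm = 54264.215/304.8 ft = 178.032 ft.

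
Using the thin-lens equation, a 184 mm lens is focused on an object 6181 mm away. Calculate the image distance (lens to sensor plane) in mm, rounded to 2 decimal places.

189.65 mm

1/dᵢ = 1/f − 1/dₒ = 1/184 − 1/6181 = 0.0052730 mm⁻¹.
dᵢ = 1/0.0052730 ≈ 189.6455 mm.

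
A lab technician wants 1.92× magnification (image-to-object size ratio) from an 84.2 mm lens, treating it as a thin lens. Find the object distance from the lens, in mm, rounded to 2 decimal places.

128.05 mm

With m = dᵢ/dₒ and 1/f = 1/dₒ + 1/dᵢ, substituting dᵢ = m·dₒ gives 1/f = (1 + 1/m)/dₒ, hence dₒ = f·(1 + 1/m).
dₒ = 84.2 × (1 + 1/1.92) = 84.2 × 1.52083 ≈ 128.054 mm.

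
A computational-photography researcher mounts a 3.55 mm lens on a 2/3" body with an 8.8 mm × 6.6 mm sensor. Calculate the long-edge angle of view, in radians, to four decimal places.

1.7838 rad

Angle of view α = 2·arctan(w/2f) with w = 8.8 mm and f = 3.55 mm.
w/2f = 1.23944; arctan(1.23944) ≈ 0.8919 rad, so α ≈ 1.7838 rad.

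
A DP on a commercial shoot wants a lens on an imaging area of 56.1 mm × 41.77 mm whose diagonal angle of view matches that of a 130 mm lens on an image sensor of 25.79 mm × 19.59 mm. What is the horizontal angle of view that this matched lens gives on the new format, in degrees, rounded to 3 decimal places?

11.411°

Sensor diagonal = √(25.79² + 19.59²) = √1048.8922 ≈ 32.3866 mm.
Sensor diagonal = √(56.1² + 41.77²) = √4891.9429 ≈ 69.9424 mm.
Equal diagonal AOV ⇒ f₂ = f₁ · 69.9424/32.3866 = 130 × 2.15961 ≈ 280.7493 mm.
Horizontal AOV on the new format = 2·arctan(56.1 / (2 × 280.7493)) = 2·arctan(0.09991) ≈ 11.4111°.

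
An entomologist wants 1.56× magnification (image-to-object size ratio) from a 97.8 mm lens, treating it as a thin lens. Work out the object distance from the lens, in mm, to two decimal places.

With m = dᵢ/dₒ and 1/f = 1/dₒ + 1/dᵢ, substituting dᵢ = m·dₒ gives 1/f = (1 + 1/m)/dₒ, hence dₒ = f·(1 + 1/m).
dₒ = 97.8 × (1 + 1/1.56) = 97.8 × 1.64103 ≈ 160.492 mm.

160.49 mm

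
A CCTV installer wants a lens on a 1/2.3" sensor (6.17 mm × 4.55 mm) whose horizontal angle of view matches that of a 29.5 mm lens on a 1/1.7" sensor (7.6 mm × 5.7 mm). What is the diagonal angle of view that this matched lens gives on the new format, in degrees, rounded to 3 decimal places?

18.186°

Equal horizontal AOV ⇒ f₂ = f₁ · 6.17/7.6 = 29.5 × 0.81184 ≈ 23.9493 mm.
Sensor diagonal = √(6.17² + 4.55²) = √58.7714 ≈ 7.6663 mm.
Diagonal AOV on the new format = 2·arctan(7.6663 / (2 × 23.9493)) = 2·arctan(0.16005) ≈ 18.1863°.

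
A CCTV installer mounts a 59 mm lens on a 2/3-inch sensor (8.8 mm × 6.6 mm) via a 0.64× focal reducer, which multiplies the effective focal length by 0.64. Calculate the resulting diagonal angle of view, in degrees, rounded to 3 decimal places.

Effective focal length f = 59 × 0.64 = 37.76 mm.
Sensor diagonal = √(8.8² + 6.6²) = √121.0000 ≈ 11.0000 mm.
α = 2·arctan(11.000 / (2 × 37.76)) = 2·arctan(0.14566) ≈ 16.5745°.

16.574°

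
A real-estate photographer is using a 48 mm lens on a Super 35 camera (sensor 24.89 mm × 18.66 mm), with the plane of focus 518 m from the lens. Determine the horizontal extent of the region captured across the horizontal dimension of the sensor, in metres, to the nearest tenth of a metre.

268.6 m

dₒ: 518 m = 518000 mm.
Similar triangles through the lens centre give W/dₒ = w/dᵢ; with 1/f = 1/dₒ + 1/dᵢ this gives W = w·(dₒ − f)/f.
W = 24.89 mm × (518000 − 48) / 48 = 24.89 × 10790.6667 ≈ 268579.693 mm = 268.58 m.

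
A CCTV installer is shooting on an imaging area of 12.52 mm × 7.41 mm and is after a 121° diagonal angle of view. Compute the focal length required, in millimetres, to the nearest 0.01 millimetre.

4.12 mm

Sensor diagonal = √(12.52² + 7.41²) = √211.6585 ≈ 14.5485 mm.
From α = 2·arctan(d/2f) we get f = d / (2·tan(α/2)).
With d = 14.5485 mm and α/2 = 60.5°, tan(α/2) ≈ 1.76749, so f ≈ 14.5485 / 3.53499 ≈ 4.1156 mm.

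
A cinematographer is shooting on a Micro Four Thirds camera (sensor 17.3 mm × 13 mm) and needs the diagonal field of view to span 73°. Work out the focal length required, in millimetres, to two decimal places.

14.62 mm

Sensor diagonal = √(17.3² + 13²) = √468.2900 ≈ 21.6400 mm.
From α = 2·arctan(d/2f) we get f = d / (2·tan(α/2)).
With d = 21.6400 mm and α/2 = 36.5°, tan(α/2) ≈ 0.73996, so f ≈ 21.6400 / 1.47992 ≈ 14.6224 mm.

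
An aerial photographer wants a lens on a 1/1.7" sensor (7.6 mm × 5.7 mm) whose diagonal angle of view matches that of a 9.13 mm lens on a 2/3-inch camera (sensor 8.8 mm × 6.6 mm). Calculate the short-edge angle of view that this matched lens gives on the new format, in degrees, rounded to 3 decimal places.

39.744°

Sensor diagonal = √(8.8² + 6.6²) = √121.0000 ≈ 11.0000 mm.
Sensor diagonal = √(7.6² + 5.7²) = √90.2500 ≈ 9.5000 mm.
Equal diagonal AOV ⇒ f₂ = f₁ · 9.5000/11.0000 = 9.13 × 0.86364 ≈ 7.8850 mm.
Short-edge AOV on the new format = 2·arctan(5.7 / (2 × 7.8850)) = 2·arctan(0.36145) ≈ 39.7444°.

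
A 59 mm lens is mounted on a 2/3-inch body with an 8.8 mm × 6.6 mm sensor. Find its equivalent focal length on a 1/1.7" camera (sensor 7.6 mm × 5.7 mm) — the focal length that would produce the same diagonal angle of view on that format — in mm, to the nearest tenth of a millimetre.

Sensor diagonal = √(8.8² + 6.6²) = √121.0000 ≈ 11.0000 mm.
Sensor diagonal = √(7.6² + 5.7²) = √90.2500 ≈ 9.5000 mm.
Equal angle of view means equal diagonal/f ratio, so f₂ = f₁ · (diagonal₂/diagonal₁) = 59 × 9.5000/11.0000.
f₂ = 59 × 0.86364 ≈ 50.955 mm.

51.0 mm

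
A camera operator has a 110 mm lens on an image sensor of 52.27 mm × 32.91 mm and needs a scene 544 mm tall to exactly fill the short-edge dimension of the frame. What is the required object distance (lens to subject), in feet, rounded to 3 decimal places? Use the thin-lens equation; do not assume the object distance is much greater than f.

Magnification m = h/W = dᵢ/dₒ; combined with 1/f = 1/dₒ + 1/dᵢ this gives dₒ = f·(1 + W/h).
dₒ = 110 mm × (1 + 544/32.91) = 110 × 17.5299 ≈ 1928.292 mm = 1928.292/304.8 ft = 6.32642 ft.

6.326 ft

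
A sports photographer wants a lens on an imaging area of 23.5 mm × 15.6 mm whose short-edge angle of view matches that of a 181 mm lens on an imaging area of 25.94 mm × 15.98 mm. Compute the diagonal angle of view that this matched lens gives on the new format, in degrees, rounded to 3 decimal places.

9.127°

Equal short-edge AOV ⇒ f₂ = f₁ · 15.6/15.98 = 181 × 0.97622 ≈ 176.6959 mm.
Sensor diagonal = √(23.5² + 15.6²) = √795.6100 ≈ 28.2066 mm.
Diagonal AOV on the new format = 2·arctan(28.2066 / (2 × 176.6959)) = 2·arctan(0.07982) ≈ 9.1270°.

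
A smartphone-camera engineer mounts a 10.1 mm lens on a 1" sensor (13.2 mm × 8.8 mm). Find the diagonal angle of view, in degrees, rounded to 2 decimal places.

76.29°

Sensor diagonal = √(13.2² + 8.8²) = √251.6800 ≈ 15.8644 mm.
Angle of view α = 2·arctan(d/2f) with d = 15.8644 mm and f = 10.1 mm.
d/2f = 0.78537; arctan(0.78537) ≈ 38.1449°, so α ≈ 76.2899°.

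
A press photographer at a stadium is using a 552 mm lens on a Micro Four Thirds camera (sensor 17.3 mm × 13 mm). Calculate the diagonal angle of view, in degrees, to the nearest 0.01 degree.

Sensor diagonal = √(17.3² + 13²) = √468.2900 ≈ 21.6400 mm.
Angle of view α = 2·arctan(d/2f) with d = 21.6400 mm and f = 552 mm.
d/2f = 0.01960; arctan(0.01960) ≈ 1.1229°, so α ≈ 2.2459°.

2.25°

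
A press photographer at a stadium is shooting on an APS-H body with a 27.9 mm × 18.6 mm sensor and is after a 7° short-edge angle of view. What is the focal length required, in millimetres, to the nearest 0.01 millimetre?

152.05 mm

From α = 2·arctan(h/2f) we get f = h / (2·tan(α/2)).
With h = 18.6 mm and α/2 = 3.5°, tan(α/2) ≈ 0.06116, so f ≈ 18.6 / 0.12233 ≈ 152.0537 mm.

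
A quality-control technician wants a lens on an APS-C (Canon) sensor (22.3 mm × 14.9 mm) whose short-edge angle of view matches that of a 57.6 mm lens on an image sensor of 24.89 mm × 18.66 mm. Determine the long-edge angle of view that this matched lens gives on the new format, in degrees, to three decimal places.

27.254°

Equal short-edge AOV ⇒ f₂ = f₁ · 14.9/18.66 = 57.6 × 0.79850 ≈ 45.9936 mm.
Long-edge AOV on the new format = 2·arctan(22.3 / (2 × 45.9936)) = 2·arctan(0.24243) ≈ 27.2541°.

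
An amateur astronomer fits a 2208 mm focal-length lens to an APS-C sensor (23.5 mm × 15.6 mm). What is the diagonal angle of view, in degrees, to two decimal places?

0.73°

Sensor diagonal = √(23.5² + 15.6²) = √795.6100 ≈ 28.2066 mm.
Angle of view α = 2·arctan(d/2f) with d = 28.2066 mm and f = 2208 mm.
d/2f = 0.00639; arctan(0.00639) ≈ 0.3660°, so α ≈ 0.7319°.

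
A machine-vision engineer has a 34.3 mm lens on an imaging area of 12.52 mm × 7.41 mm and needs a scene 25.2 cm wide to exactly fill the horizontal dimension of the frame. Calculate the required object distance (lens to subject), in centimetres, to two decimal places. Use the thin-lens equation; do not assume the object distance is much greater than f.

72.47 cm

W: 25.2 cm = 252 mm.
Magnification m = w/W = dᵢ/dₒ; combined with 1/f = 1/dₒ + 1/dᵢ this gives dₒ = f·(1 + W/w).
dₒ = 34.3 mm × (1 + 252/12.52) = 34.3 × 21.1278 ≈ 724.683 mm = 72.4683 cm.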